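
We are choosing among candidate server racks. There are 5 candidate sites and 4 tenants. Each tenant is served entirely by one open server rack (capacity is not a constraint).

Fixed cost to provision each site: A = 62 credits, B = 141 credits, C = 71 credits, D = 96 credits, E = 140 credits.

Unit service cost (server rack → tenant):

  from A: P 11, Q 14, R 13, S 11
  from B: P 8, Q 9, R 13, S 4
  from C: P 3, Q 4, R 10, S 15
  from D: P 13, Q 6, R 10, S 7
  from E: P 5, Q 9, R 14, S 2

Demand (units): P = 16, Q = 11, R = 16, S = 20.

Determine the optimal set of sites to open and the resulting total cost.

For any fixed open set, each tenant goes to its cheapest open site; total = fixed + service.
{C, E}: P→C 3·16=48, Q→C 4·11=44, R→C 10·16=160, S→E 2·20=40. Service 292; fixed 211; total 503.
{B, C}: service 332 + fixed 212 = 544
{C, D}: P→C 3·16=48, Q→C 4·11=44, R→C 10·16=160, S→D 7·20=140. Service 392; fixed 167; total 559.
{A, B, C, D, E}: P→C 3·16=48, Q→C 4·11=44, R→C 10·16=160, S→E 2·20=40. Service 292; fixed 510; total 802.
No other subset beats 503.

Open C and E; minimum total cost 503.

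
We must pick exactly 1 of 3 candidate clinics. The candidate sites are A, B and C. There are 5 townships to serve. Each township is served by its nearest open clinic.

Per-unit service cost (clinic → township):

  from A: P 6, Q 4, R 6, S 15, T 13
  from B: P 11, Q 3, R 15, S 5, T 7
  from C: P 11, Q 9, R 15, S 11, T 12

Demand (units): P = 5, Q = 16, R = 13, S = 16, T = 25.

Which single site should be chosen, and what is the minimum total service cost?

Choose B only; total service cost 553.

With exactly 1 open, each township uses its cheapest among the chosen.
{B}: P→B 11·5=55, Q→B 3·16=48, R→B 15·13=195, S→B 5·16=80, T→B 7·25=175. Service cost 553.
{A}: service cost 737
{C}: service cost 870
Among all 3 size-1 choices, {B} is lowest.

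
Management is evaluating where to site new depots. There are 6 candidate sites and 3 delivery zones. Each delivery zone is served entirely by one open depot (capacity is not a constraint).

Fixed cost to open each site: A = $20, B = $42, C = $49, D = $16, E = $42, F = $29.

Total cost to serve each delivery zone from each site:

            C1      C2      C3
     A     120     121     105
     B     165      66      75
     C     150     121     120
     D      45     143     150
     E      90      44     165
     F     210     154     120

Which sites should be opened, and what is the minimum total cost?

Open B and D; minimum total cost 244.

For any fixed open set, each delivery zone goes to its cheapest open site; total = fixed + service.
{B, D}: C1→D 45, C2→B 66, C3→B 75. Service 186; fixed 58; total 244.
{A, B, D}: C1→D 45, C2→B 66, C3→B 75. Service 186; fixed 78; total 264.
{B, D, E}: service 164 + fixed 100 = 264
{A, B, C, D, E, F}: service 164 + fixed 198 = 362
No other subset beats 244.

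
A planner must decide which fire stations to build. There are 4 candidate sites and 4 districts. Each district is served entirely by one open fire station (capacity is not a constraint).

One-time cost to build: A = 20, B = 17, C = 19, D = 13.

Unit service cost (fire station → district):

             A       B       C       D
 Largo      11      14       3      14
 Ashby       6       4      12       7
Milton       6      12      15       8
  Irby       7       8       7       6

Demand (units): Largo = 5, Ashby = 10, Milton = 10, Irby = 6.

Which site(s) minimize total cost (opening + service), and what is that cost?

For any fixed open set, each district goes to its cheapest open site; total = fixed + service.
{A, B, C}: Largo→C 3·5=15, Ashby→B 4·10=40, Milton→A 6·10=60, Irby→A 7·6=42. Service 157; fixed 56; total 213.
{A, C}: service 177 + fixed 39 = 216
{A, B, C, D}: service 151 + fixed 69 = 220
{D}: Largo→D 14·5=70, Ashby→D 7·10=70, Milton→D 8·10=80, Irby→D 6·6=36. Service 256; fixed 13; total 269.
(All 15 nonempty subsets were checked; A, B and C is lowest.)

Open A, B and C; minimum total cost 213.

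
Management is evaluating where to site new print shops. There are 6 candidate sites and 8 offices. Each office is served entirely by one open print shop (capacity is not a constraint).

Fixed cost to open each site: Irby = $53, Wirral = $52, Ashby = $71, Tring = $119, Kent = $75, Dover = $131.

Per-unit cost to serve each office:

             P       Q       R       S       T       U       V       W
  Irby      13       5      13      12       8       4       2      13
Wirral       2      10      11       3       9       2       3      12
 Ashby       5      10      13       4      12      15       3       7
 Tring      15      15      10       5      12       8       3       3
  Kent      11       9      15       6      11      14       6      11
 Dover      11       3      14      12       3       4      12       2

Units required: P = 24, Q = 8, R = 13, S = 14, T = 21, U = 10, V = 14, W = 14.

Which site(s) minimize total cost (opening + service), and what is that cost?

Open Wirral and Dover; minimum total cost 593.

For any fixed open set, each office goes to its cheapest open site; total = fixed + service.
{Wirral, Dover}: P→Wirral 2·24=48, Q→Dover 3·8=24, R→Wirral 11·13=143, S→Wirral 3·14=42, T→Dover 3·21=63, U→Wirral 2·10=20, V→Wirral 3·14=42, W→Dover 2·14=28. Service 410; fixed 183; total 593.
{Irby, Wirral, Dover}: service 396 + fixed 236 = 632
{Wirral, Ashby, Dover}: service 410 + fixed 254 = 664
{Irby, Wirral, Ashby, Tring, Kent, Dover}: service 383 + fixed 501 = 884
No other subset beats 593.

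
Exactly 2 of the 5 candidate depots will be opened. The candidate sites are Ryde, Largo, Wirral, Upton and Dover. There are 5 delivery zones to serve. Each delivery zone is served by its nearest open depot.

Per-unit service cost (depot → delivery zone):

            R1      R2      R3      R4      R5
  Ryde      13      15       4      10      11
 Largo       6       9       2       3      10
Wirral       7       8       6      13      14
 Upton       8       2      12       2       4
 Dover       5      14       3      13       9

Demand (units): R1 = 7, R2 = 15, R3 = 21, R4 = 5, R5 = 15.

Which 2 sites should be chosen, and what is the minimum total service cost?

Choose Largo and Upton; total service cost 184.

With exactly 2 open, each delivery zone uses its cheapest among the chosen.
{Largo, Upton}: R1→Largo 6·7=42, R2→Upton 2·15=30, R3→Largo 2·21=42, R4→Upton 2·5=10, R5→Upton 4·15=60. Service cost 184.
{Upton, Dover}: service cost 198
{Ryde, Upton}: service cost 240
Among all 10 size-2 choices, {Largo, Upton} is lowest.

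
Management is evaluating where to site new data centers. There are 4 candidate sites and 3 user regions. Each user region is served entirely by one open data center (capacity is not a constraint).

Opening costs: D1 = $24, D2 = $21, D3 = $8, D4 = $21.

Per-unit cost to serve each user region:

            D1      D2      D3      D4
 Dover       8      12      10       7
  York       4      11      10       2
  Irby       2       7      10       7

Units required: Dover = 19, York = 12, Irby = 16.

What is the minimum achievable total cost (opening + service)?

For any fixed open set, each user region goes to its cheapest open site; total = fixed + service.
{D1, D4}: Dover→D4 7·19=133, York→D4 2·12=24, Irby→D1 2·16=32. Service 189; fixed 45; total 234.
{D1, D3, D4}: Dover→D4 7·19=133, York→D4 2·12=24, Irby→D1 2·16=32. Service 189; fixed 53; total 242.
{D1, D2, D4}: service 189 + fixed 66 = 255
{D1, D2, D3, D4}: Dover→D4 7·19=133, York→D4 2·12=24, Irby→D1 2·16=32. Service 189; fixed 74; total 263.
No other subset beats 234.

Minimum total cost: 234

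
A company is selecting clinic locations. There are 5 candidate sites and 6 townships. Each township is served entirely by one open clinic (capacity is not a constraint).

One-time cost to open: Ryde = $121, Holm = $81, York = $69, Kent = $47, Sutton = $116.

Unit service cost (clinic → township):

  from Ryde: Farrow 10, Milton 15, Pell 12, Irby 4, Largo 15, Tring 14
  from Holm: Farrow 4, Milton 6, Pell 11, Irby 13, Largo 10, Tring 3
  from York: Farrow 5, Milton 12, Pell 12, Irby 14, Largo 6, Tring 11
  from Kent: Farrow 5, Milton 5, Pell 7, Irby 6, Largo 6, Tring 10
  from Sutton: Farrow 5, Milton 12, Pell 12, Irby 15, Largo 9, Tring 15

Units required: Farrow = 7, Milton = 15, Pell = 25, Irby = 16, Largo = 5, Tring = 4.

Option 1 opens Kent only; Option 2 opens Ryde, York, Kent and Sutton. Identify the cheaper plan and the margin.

Option 1 is cheaper by 274.

Option 1: {Kent}: Farrow→Kent 5·7=35, Milton→Kent 5·15=75, Pell→Kent 7·25=175, Irby→Kent 6·16=96, Largo→Kent 6·5=30, Tring→Kent 10·4=40. Service 451; fixed 47; total 498.
Option 2: {Ryde, York, Kent, Sutton}: Farrow→York 5·7=35, Milton→Kent 5·15=75, Pell→Kent 7·25=175, Irby→Ryde 4·16=64, Largo→York 6·5=30, Tring→Kent 10·4=40. Service 419; fixed 353; total 772.
Difference: |498 − 772| = 274.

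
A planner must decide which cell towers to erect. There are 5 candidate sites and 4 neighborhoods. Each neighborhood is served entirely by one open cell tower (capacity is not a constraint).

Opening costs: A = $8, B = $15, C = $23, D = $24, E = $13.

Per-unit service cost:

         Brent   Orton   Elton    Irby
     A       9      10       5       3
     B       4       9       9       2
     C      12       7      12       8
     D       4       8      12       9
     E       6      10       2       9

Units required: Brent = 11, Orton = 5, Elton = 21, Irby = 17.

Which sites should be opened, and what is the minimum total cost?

For any fixed open set, each neighborhood goes to its cheapest open site; total = fixed + service.
{B, E}: Brent→B 4·11=44, Orton→B 9·5=45, Elton→E 2·21=42, Irby→B 2·17=34. Service 165; fixed 28; total 193.
{A, B, E}: Brent→B 4·11=44, Orton→B 9·5=45, Elton→E 2·21=42, Irby→B 2·17=34. Service 165; fixed 36; total 201.
{B, C, E}: service 155 + fixed 51 = 206
{A, B, C, D, E}: service 155 + fixed 83 = 238
No other subset beats 193.

Open B and E; minimum total cost 193.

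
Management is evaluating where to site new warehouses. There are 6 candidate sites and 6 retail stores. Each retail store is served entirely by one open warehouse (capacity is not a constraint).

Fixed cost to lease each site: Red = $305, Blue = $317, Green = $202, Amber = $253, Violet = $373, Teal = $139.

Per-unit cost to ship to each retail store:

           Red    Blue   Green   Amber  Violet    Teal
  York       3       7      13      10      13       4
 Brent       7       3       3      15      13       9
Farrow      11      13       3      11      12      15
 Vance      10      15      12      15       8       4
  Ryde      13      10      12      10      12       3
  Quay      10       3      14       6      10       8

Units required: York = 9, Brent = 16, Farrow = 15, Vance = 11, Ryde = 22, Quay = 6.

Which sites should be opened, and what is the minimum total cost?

For any fixed open set, each retail store goes to its cheapest open site; total = fixed + service.
{Green, Teal}: York→Teal 4·9=36, Brent→Green 3·16=48, Farrow→Green 3·15=45, Vance→Teal 4·11=44, Ryde→Teal 3·22=66, Quay→Teal 8·6=48. Service 287; fixed 341; total 628.
{Teal}: service 563 + fixed 139 = 702
{Blue, Teal}: service 407 + fixed 456 = 863
{Red, Blue, Green, Amber, Violet, Teal}: service 248 + fixed 1589 = 1837
No other subset beats 628.

Open Green and Teal; minimum total cost 628.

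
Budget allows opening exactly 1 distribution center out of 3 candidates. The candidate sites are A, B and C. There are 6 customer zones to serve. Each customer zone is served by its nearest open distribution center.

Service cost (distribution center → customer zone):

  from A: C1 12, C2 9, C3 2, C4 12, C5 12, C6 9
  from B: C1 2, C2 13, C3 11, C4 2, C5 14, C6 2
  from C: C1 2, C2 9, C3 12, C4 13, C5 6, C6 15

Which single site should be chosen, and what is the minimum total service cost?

Choose B only; total service cost 44.

With exactly 1 open, each customer zone uses its cheapest among the chosen.
{B}: C1→B 2, C2→B 13, C3→B 11, C4→B 2, C5→B 14, C6→B 2. Service cost 44.
{A}: service cost 56
{C}: service cost 57
Among all 3 size-1 choices, {B} is lowest.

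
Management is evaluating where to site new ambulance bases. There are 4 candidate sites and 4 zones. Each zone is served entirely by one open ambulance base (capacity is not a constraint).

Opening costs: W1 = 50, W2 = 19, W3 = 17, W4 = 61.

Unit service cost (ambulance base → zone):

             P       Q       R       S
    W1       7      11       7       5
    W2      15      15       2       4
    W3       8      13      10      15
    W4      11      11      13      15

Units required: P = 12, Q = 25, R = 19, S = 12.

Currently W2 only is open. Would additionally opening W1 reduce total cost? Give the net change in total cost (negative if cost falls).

Current service cost with {W2}: 641.
Adding W1: each zone re-picks its cheapest; new service cost 445, saving 196.
Extra fixed cost: 50. Net change = 50 − 196 = -146.
(Totals: 660 → 514.)

Yes — net change −146 (cost falls by 146).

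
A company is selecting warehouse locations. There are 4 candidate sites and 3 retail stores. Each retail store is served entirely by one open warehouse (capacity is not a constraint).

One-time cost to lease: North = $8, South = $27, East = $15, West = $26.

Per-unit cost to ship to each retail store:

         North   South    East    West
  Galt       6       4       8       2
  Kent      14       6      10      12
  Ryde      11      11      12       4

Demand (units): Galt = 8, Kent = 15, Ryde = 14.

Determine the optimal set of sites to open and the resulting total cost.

Open South and West; minimum total cost 215.

For any fixed open set, each retail store goes to its cheapest open site; total = fixed + service.
{South, West}: Galt→West 2·8=16, Kent→South 6·15=90, Ryde→West 4·14=56. Service 162; fixed 53; total 215.
{North, South, West}: Galt→West 2·8=16, Kent→South 6·15=90, Ryde→West 4·14=56. Service 162; fixed 61; total 223.
{South, East, West}: service 162 + fixed 68 = 230
{North, South, East, West}: Galt→West 2·8=16, Kent→South 6·15=90, Ryde→West 4·14=56. Service 162; fixed 76; total 238.
No other subset beats 215.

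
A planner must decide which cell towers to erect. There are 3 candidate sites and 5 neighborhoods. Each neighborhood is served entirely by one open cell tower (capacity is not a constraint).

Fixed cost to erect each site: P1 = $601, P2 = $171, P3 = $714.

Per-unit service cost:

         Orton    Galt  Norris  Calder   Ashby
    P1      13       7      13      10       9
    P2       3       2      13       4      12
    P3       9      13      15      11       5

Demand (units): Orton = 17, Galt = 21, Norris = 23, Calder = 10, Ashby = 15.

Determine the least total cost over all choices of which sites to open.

Minimum total cost: 783

For any fixed open set, each neighborhood goes to its cheapest open site; total = fixed + service.
{P2}: Orton→P2 3·17=51, Galt→P2 2·21=42, Norris→P2 13·23=299, Calder→P2 4·10=40, Ashby→P2 12·15=180. Service 612; fixed 171; total 783.
{P1, P2}: service 567 + fixed 772 = 1339
{P2, P3}: service 507 + fixed 885 = 1392
{P1, P2, P3}: service 507 + fixed 1486 = 1993
No other subset beats 783.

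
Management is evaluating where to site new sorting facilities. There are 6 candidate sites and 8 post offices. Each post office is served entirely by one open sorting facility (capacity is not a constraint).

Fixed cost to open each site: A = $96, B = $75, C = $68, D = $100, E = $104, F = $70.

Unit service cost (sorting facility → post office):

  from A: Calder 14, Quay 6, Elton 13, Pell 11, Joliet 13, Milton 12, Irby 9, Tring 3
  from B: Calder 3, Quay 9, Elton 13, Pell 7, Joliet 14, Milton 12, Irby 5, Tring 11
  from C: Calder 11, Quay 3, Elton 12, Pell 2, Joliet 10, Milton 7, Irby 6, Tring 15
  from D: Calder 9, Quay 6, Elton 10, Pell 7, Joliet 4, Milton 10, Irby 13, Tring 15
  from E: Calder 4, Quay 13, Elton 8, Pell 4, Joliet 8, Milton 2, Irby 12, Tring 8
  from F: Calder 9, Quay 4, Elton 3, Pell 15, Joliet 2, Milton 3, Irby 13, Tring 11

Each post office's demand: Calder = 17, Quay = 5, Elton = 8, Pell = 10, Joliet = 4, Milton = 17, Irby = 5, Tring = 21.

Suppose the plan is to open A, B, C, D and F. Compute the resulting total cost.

Each post office is assigned to its cheapest site among the open ones.
{A, B, C, D, F}: Calder→B 3·17=51, Quay→C 3·5=15, Elton→F 3·8=24, Pell→C 2·10=20, Joliet→F 2·4=8, Milton→F 3·17=51, Irby→B 5·5=25, Tring→A 3·21=63. Service 257; fixed 409; total 666.

Total cost: 666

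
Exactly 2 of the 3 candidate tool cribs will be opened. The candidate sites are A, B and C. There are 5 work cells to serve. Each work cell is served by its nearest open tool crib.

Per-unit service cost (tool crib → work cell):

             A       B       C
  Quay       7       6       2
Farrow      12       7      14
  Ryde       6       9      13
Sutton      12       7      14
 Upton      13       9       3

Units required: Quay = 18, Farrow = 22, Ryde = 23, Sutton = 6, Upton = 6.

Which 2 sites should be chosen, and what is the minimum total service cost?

With exactly 2 open, each work cell uses its cheapest among the chosen.
{B, C}: Quay→C 2·18=36, Farrow→B 7·22=154, Ryde→B 9·23=207, Sutton→B 7·6=42, Upton→C 3·6=18. Service cost 457.
{A, B}: service cost 496
{A, C}: service cost 528
Among all 3 size-2 choices, {B, C} is lowest.

Choose B and C; total service cost 457.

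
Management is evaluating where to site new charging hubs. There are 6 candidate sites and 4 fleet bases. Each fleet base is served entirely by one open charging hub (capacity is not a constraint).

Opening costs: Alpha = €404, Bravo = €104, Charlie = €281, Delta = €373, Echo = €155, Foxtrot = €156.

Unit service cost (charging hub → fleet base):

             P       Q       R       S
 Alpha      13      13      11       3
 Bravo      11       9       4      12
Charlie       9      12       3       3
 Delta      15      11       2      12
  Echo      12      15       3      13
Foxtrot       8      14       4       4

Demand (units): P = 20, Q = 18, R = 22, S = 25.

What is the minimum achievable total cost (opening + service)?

Minimum total cost: 756

For any fixed open set, each fleet base goes to its cheapest open site; total = fixed + service.
{Foxtrot}: P→Foxtrot 8·20=160, Q→Foxtrot 14·18=252, R→Foxtrot 4·22=88, S→Foxtrot 4·25=100. Service 600; fixed 156; total 756.
{Bravo, Foxtrot}: P→Foxtrot 8·20=160, Q→Bravo 9·18=162, R→Bravo 4·22=88, S→Foxtrot 4·25=100. Service 510; fixed 260; total 770.
{Charlie}: P→Charlie 9·20=180, Q→Charlie 12·18=216, R→Charlie 3·22=66, S→Charlie 3·25=75. Service 537; fixed 281; total 818.
{Alpha, Bravo, Charlie, Delta, Echo, Foxtrot}: P→Foxtrot 8·20=160, Q→Bravo 9·18=162, R→Delta 2·22=44, S→Alpha 3·25=75. Service 441; fixed 1473; total 1914.
No other subset beats 756.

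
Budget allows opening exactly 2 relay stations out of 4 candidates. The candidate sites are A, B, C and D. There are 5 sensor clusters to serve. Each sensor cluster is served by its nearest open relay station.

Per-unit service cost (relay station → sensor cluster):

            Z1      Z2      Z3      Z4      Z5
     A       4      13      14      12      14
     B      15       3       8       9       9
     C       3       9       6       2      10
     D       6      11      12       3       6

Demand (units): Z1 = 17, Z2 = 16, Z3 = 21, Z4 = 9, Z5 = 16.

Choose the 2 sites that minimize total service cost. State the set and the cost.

Choose B and C; total service cost 387.

With exactly 2 open, each sensor cluster uses its cheapest among the chosen.
{B, C}: Z1→C 3·17=51, Z2→B 3·16=48, Z3→C 6·21=126, Z4→C 2·9=18, Z5→B 9·16=144. Service cost 387.
{C, D}: service cost 435
{B, D}: service cost 441
Among all 6 size-2 choices, {B, C} is lowest.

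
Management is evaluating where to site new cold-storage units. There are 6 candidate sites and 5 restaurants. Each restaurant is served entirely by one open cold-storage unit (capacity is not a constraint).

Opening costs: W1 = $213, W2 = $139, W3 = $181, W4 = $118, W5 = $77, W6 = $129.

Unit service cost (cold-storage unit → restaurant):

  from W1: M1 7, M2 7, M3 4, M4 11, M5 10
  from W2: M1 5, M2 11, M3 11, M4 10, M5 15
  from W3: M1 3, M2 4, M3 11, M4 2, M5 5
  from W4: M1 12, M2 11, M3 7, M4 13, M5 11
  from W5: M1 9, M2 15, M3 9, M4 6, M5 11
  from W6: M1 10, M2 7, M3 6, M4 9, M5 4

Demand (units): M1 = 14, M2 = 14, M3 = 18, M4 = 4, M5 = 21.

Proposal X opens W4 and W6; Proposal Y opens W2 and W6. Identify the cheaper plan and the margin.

Proposal Y is cheaper by 49.

Proposal X: {W4, W6}: M1→W6 10·14=140, M2→W6 7·14=98, M3→W6 6·18=108, M4→W6 9·4=36, M5→W6 4·21=84. Service 466; fixed 247; total 713.
Proposal Y: {W2, W6}: M1→W2 5·14=70, M2→W6 7·14=98, M3→W6 6·18=108, M4→W6 9·4=36, M5→W6 4·21=84. Service 396; fixed 268; total 664.
Difference: |713 − 664| = 49.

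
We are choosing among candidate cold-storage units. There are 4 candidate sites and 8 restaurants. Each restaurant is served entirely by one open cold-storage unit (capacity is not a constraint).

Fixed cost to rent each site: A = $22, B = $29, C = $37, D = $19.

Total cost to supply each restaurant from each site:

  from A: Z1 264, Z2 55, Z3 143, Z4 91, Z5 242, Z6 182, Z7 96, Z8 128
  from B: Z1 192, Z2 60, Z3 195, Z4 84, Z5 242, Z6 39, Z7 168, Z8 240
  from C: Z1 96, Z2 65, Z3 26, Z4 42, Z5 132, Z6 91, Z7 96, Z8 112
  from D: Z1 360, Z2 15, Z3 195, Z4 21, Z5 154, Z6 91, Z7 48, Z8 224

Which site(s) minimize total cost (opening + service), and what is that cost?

Open B, C and D; minimum total cost 574.

For any fixed open set, each restaurant goes to its cheapest open site; total = fixed + service.
{B, C, D}: Z1→C 96, Z2→D 15, Z3→C 26, Z4→D 21, Z5→C 132, Z6→B 39, Z7→D 48, Z8→C 112. Service 489; fixed 85; total 574.
{A, B, C, D}: service 489 + fixed 107 = 596
{C, D}: service 541 + fixed 56 = 597
{D}: Z1→D 360, Z2→D 15, Z3→D 195, Z4→D 21, Z5→D 154, Z6→D 91, Z7→D 48, Z8→D 224. Service 1108; fixed 19; total 1127.
(All 15 nonempty subsets were checked; B, C and D is lowest.)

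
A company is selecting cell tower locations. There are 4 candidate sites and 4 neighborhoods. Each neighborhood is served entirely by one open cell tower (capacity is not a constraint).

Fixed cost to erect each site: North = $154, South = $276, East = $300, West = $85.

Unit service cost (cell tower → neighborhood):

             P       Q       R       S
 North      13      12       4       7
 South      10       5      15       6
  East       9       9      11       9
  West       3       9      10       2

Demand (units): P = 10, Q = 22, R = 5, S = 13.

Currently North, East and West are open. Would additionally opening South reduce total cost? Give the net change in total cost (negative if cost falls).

No — net change +188 (cost rises by 188).

Current service cost with {North, East, West}: 274.
Adding South: each neighborhood re-picks its cheapest; new service cost 186, saving 88.
Extra fixed cost: 276. Net change = 276 − 88 = 188.
(Totals: 813 → 1001.)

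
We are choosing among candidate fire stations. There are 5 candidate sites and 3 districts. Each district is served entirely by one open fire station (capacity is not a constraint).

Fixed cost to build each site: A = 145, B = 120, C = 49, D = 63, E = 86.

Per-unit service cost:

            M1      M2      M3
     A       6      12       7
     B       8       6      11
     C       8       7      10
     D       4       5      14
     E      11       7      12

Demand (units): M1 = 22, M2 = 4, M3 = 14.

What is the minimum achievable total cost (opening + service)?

For any fixed open set, each district goes to its cheapest open site; total = fixed + service.
{C, D}: M1→D 4·22=88, M2→D 5·4=20, M3→C 10·14=140. Service 248; fixed 112; total 360.
{D}: M1→D 4·22=88, M2→D 5·4=20, M3→D 14·14=196. Service 304; fixed 63; total 367.
{C}: service 344 + fixed 49 = 393
{A, B, C, D, E}: service 206 + fixed 463 = 669
No other subset beats 360.

Minimum total cost: 360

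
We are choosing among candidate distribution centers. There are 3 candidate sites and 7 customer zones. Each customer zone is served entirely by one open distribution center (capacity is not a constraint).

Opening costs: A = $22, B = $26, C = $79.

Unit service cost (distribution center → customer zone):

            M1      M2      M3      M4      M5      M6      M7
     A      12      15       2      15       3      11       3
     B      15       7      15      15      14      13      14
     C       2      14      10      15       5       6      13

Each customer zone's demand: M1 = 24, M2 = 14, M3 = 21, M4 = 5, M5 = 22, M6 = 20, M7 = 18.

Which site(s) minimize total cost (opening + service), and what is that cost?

For any fixed open set, each customer zone goes to its cheapest open site; total = fixed + service.
{A, B, C}: M1→C 2·24=48, M2→B 7·14=98, M3→A 2·21=42, M4→A 15·5=75, M5→A 3·22=66, M6→C 6·20=120, M7→A 3·18=54. Service 503; fixed 127; total 630.
{A, C}: service 601 + fixed 101 = 702
{A, B}: M1→A 12·24=288, M2→B 7·14=98, M3→A 2·21=42, M4→A 15·5=75, M5→A 3·22=66, M6→A 11·20=220, M7→A 3·18=54. Service 843; fixed 48; total 891.
{A}: M1→A 12·24=288, M2→A 15·14=210, M3→A 2·21=42, M4→A 15·5=75, M5→A 3·22=66, M6→A 11·20=220, M7→A 3·18=54. Service 955; fixed 22; total 977.
(All 7 nonempty subsets were checked; A, B and C is lowest.)

Open A, B and C; minimum total cost 630.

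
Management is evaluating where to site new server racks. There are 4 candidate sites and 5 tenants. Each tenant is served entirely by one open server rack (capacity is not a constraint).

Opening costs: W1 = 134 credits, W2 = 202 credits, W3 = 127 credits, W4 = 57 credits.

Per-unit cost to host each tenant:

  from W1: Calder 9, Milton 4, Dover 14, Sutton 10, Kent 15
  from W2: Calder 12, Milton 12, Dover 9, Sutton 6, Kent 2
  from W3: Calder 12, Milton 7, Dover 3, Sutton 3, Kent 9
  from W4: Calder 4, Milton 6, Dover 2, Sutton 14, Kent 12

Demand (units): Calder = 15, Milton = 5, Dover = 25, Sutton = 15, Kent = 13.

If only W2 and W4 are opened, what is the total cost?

Total cost: 515

Each tenant is assigned to its cheapest site among the open ones.
{W2, W4}: Calder→W4 4·15=60, Milton→W4 6·5=30, Dover→W4 2·25=50, Sutton→W2 6·15=90, Kent→W2 2·13=26. Service 256; fixed 259; total 515.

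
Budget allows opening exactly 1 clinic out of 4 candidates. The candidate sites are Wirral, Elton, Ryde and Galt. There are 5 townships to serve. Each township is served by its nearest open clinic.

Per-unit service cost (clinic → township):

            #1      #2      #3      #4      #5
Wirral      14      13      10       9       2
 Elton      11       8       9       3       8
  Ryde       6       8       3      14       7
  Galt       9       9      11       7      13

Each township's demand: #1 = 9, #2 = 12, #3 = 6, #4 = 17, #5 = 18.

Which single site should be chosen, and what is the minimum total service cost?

Choose Elton only; total service cost 444.

With exactly 1 open, each township uses its cheapest among the chosen.
{Elton}: #1→Elton 11·9=99, #2→Elton 8·12=96, #3→Elton 9·6=54, #4→Elton 3·17=51, #5→Elton 8·18=144. Service cost 444.
{Wirral}: service cost 531
{Ryde}: service cost 532
Among all 4 size-1 choices, {Elton} is lowest.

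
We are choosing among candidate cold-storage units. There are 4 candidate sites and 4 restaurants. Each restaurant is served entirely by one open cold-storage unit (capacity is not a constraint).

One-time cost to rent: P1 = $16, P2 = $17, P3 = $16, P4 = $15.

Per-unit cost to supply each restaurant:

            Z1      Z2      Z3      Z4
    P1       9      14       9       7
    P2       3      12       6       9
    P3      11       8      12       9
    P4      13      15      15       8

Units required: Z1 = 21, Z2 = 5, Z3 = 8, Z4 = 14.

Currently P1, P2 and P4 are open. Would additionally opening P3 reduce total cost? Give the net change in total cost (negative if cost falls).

Yes — net change −4 (cost falls by 4).

Current service cost with {P1, P2, P4}: 269.
Adding P3: each restaurant re-picks its cheapest; new service cost 249, saving 20.
Extra fixed cost: 16. Net change = 16 − 20 = -4.
(Totals: 317 → 313.)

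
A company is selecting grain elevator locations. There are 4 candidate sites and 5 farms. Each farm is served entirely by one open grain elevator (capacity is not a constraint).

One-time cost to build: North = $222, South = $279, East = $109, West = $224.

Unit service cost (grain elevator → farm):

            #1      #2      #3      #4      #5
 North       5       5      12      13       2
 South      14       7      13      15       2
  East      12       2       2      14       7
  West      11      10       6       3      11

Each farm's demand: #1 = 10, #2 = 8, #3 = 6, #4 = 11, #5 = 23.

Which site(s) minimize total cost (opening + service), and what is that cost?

Open East only; minimum total cost 572.

For any fixed open set, each farm goes to its cheapest open site; total = fixed + service.
{East}: #1→East 12·10=120, #2→East 2·8=16, #3→East 2·6=12, #4→East 14·11=154, #5→East 7·23=161. Service 463; fixed 109; total 572.
{North}: service 351 + fixed 222 = 573
{North, East}: #1→North 5·10=50, #2→East 2·8=16, #3→East 2·6=12, #4→North 13·11=143, #5→North 2·23=46. Service 267; fixed 331; total 598.
{North, South, East, West}: #1→North 5·10=50, #2→East 2·8=16, #3→East 2·6=12, #4→West 3·11=33, #5→North 2·23=46. Service 157; fixed 834; total 991.
(All 15 nonempty subsets were checked; East only is lowest.)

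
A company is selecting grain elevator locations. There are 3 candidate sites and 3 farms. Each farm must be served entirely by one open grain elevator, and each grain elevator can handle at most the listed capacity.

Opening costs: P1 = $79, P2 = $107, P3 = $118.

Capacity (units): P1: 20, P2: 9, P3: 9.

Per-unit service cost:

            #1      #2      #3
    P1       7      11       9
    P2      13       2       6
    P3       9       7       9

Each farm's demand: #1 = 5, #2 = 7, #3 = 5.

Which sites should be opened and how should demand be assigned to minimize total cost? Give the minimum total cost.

Open {P1}: #1→P1 7·5=35, #2→P1 11·7=77, #3→P1 9·5=45.
Loads: P1 carries 17/20. Service 157; fixed 79; total 236.
Next best feasible plan costs 280.

Minimum total cost: 236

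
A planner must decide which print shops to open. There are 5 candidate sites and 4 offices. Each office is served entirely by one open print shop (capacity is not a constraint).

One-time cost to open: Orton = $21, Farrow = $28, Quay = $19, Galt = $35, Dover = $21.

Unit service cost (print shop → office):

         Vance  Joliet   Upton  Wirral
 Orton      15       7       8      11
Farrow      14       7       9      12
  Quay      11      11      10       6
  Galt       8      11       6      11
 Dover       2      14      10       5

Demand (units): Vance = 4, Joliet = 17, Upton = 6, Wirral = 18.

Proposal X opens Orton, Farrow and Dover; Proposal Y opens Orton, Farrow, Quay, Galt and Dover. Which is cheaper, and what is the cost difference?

Proposal X is cheaper by 42.

Proposal X: {Orton, Farrow, Dover}: Vance→Dover 2·4=8, Joliet→Orton 7·17=119, Upton→Orton 8·6=48, Wirral→Dover 5·18=90. Service 265; fixed 70; total 335.
Proposal Y: {Orton, Farrow, Quay, Galt, Dover}: Vance→Dover 2·4=8, Joliet→Orton 7·17=119, Upton→Galt 6·6=36, Wirral→Dover 5·18=90. Service 253; fixed 124; total 377.
Difference: |335 − 377| = 42.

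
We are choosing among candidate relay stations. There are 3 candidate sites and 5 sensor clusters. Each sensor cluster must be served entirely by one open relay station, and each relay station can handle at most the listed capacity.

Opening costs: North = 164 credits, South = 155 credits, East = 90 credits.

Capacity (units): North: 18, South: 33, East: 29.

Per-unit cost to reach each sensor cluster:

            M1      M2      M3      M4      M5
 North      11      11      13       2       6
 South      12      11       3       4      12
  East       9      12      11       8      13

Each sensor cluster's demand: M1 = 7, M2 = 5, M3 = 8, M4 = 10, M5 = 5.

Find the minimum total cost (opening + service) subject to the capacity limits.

Minimum total cost: 487

Open {South, East}: M1→East 9·7=63, M2→South 11·5=55, M3→South 3·8=24, M4→South 4·10=40, M5→South 12·5=60.
Loads: South carries 28/33, East carries 7/29. Service 242; fixed 245; total 487.
Next best feasible plan costs 492.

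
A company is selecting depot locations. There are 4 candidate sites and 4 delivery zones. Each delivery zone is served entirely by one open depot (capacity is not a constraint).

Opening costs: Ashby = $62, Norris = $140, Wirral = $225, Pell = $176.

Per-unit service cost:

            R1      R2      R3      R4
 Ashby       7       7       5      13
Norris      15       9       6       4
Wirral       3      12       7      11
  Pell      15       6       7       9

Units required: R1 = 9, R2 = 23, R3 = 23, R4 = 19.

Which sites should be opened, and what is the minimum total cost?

Open Ashby and Norris; minimum total cost 617.

For any fixed open set, each delivery zone goes to its cheapest open site; total = fixed + service.
{Ashby, Norris}: R1→Ashby 7·9=63, R2→Ashby 7·23=161, R3→Ashby 5·23=115, R4→Norris 4·19=76. Service 415; fixed 202; total 617.
{Ashby}: service 586 + fixed 62 = 648
{Norris}: service 556 + fixed 140 = 696
{Ashby, Norris, Wirral, Pell}: R1→Wirral 3·9=27, R2→Pell 6·23=138, R3→Ashby 5·23=115, R4→Norris 4·19=76. Service 356; fixed 603; total 959.
(All 15 nonempty subsets were checked; Ashby and Norris is lowest.)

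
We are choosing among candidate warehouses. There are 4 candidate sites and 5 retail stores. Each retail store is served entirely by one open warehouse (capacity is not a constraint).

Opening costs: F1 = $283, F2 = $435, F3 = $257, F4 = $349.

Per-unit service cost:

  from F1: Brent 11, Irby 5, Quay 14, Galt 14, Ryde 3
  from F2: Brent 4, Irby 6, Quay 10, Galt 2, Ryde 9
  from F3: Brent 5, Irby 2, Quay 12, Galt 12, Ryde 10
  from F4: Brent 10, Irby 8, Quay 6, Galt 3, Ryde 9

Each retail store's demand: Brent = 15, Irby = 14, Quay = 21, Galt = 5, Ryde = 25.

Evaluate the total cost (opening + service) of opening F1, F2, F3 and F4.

Total cost: 1623

Each retail store is assigned to its cheapest site among the open ones.
{F1, F2, F3, F4}: Brent→F2 4·15=60, Irby→F3 2·14=28, Quay→F4 6·21=126, Galt→F2 2·5=10, Ryde→F1 3·25=75. Service 299; fixed 1324; total 1623.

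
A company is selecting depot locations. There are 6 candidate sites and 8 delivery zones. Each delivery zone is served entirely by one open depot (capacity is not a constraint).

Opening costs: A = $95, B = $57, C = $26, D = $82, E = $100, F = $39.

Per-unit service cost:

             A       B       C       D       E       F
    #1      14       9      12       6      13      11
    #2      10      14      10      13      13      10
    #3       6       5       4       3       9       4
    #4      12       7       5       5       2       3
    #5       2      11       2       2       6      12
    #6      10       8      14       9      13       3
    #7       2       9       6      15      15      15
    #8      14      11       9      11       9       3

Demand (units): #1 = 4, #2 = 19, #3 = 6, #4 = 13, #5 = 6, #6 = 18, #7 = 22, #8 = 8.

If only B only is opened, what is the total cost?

Total cost: 976

Each delivery zone is assigned to its cheapest site among the open ones.
{B}: #1→B 9·4=36, #2→B 14·19=266, #3→B 5·6=30, #4→B 7·13=91, #5→B 11·6=66, #6→B 8·18=144, #7→B 9·22=198, #8→B 11·8=88. Service 919; fixed 57; total 976.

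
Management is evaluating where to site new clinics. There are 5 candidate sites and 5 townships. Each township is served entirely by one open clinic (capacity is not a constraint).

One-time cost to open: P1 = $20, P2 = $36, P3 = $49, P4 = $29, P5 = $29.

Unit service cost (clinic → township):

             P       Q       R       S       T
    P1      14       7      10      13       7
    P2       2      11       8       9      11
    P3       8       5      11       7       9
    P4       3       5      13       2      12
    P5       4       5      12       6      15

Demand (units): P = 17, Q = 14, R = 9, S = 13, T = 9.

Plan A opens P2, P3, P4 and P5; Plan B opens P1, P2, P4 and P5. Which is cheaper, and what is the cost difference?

Plan B is cheaper by 47.

Plan A: {P2, P3, P4, P5}: P→P2 2·17=34, Q→P3 5·14=70, R→P2 8·9=72, S→P4 2·13=26, T→P3 9·9=81. Service 283; fixed 143; total 426.
Plan B: {P1, P2, P4, P5}: P→P2 2·17=34, Q→P4 5·14=70, R→P2 8·9=72, S→P4 2·13=26, T→P1 7·9=63. Service 265; fixed 114; total 379.
Difference: |426 − 379| = 47.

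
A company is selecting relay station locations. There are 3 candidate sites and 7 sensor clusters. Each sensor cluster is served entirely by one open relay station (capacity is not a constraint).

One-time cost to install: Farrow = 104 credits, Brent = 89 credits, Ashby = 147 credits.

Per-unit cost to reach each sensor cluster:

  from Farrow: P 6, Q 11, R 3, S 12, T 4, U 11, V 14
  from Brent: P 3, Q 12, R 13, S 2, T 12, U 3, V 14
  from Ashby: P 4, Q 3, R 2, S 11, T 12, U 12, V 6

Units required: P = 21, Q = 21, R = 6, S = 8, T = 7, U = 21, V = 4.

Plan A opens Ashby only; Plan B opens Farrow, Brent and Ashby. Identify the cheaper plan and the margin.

Plan B is cheaper by 145.

Plan A: {Ashby}: P→Ashby 4·21=84, Q→Ashby 3·21=63, R→Ashby 2·6=12, S→Ashby 11·8=88, T→Ashby 12·7=84, U→Ashby 12·21=252, V→Ashby 6·4=24. Service 607; fixed 147; total 754.
Plan B: {Farrow, Brent, Ashby}: P→Brent 3·21=63, Q→Ashby 3·21=63, R→Ashby 2·6=12, S→Brent 2·8=16, T→Farrow 4·7=28, U→Brent 3·21=63, V→Ashby 6·4=24. Service 269; fixed 340; total 609.
Difference: |754 − 609| = 145.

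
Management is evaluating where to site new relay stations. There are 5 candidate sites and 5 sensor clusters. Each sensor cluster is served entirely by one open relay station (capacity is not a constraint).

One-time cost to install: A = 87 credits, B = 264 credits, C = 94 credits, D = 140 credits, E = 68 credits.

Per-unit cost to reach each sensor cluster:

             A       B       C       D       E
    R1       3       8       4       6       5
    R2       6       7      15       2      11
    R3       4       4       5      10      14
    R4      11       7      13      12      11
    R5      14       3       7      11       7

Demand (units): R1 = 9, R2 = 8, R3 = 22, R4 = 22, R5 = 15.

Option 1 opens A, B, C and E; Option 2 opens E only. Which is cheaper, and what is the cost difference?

Option 1: {A, B, C, E}: R1→A 3·9=27, R2→A 6·8=48, R3→A 4·22=88, R4→B 7·22=154, R5→B 3·15=45. Service 362; fixed 513; total 875.
Option 2: {E}: R1→E 5·9=45, R2→E 11·8=88, R3→E 14·22=308, R4→E 11·22=242, R5→E 7·15=105. Service 788; fixed 68; total 856.
Difference: |875 − 856| = 19.

Option 2 is cheaper by 19.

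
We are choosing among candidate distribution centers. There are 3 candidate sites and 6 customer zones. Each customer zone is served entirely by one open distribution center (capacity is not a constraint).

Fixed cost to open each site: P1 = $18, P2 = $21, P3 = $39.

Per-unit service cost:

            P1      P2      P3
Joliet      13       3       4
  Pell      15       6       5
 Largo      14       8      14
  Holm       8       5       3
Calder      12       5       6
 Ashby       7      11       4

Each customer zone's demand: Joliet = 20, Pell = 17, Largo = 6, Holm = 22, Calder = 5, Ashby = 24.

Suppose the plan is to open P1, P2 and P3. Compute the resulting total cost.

Each customer zone is assigned to its cheapest site among the open ones.
{P1, P2, P3}: Joliet→P2 3·20=60, Pell→P3 5·17=85, Largo→P2 8·6=48, Holm→P3 3·22=66, Calder→P2 5·5=25, Ashby→P3 4·24=96. Service 380; fixed 78; total 458.

Total cost: 458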